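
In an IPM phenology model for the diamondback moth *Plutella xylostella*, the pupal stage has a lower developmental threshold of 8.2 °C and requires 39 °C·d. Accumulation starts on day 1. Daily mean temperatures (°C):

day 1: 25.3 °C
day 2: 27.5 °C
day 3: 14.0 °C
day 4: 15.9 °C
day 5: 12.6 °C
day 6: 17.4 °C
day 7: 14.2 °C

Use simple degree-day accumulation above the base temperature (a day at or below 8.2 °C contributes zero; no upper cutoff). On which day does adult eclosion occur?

Daily DD above 8.2 °C: 17.1, 19.3, 5.8, 7.7, 4.4, 9.2, 6.0.
Cumulative: 17.1, 36.4, 42.2, 49.9, 54.3, 63.5, 69.5.
The total first reaches 39 DD on day 3.

day 3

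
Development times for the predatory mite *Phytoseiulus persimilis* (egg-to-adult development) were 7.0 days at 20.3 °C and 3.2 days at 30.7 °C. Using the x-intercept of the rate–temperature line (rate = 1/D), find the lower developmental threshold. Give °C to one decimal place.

11.5 °C

Linear rate model ⇒ the product D·(T − T_b) is constant across temperatures.
7.0·(20.3 − T_b) = 3.2·(30.7 − T_b)
T_b = (7.0·20.3 − 3.2·30.7) / (7.0 − 3.2) = 43.86 / 3.8 = 11.542 °C ≈ 11.5 °C.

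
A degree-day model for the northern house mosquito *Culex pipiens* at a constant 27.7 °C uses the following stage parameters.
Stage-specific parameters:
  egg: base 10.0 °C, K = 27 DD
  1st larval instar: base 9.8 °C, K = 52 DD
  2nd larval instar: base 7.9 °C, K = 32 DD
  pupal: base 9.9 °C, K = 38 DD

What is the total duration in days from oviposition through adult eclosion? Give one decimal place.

egg: 27 / (27.7 − 10.0) = 27 / 17.7 = 1.525 d.
1st larval instar: 52 / (27.7 − 9.8) = 52 / 17.9 = 2.905 d.
2nd larval instar: 32 / (27.7 − 7.9) = 32 / 19.8 = 1.616 d.
pupal: 38 / (27.7 − 9.9) = 38 / 17.8 = 2.135 d.
Sum = 8.181 ≈ 8.2 days.

8.2 days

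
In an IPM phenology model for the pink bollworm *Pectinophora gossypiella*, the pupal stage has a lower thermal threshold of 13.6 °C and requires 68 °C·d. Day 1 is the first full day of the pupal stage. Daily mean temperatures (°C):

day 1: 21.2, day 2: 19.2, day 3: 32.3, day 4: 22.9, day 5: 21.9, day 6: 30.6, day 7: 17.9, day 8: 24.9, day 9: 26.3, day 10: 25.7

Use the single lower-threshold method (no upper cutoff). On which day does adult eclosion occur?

Daily DD above 13.6 °C: 7.6, 5.6, 18.7, 9.3, 8.3, 17.0, 4.3, 11.3, 12.7, 12.1.
Cumulative: 7.6, 13.2, 31.9, 41.2, 49.5, 66.5, 70.8, 82.1, 94.8, 106.9.
The total first reaches 68 DD on day 7.

day 7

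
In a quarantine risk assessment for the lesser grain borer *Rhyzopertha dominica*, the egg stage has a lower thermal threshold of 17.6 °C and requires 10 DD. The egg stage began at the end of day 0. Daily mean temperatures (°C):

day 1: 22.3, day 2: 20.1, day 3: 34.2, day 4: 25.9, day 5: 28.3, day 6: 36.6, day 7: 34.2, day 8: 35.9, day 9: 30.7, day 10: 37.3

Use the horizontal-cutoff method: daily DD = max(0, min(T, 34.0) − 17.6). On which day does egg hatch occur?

Daily DD above 17.6 °C (capped at 16.4): 4.7, 2.5, 16.4, 8.3, 10.7, 16.4, 16.4, 16.4, 13.1, 16.4.
Cumulative: 4.7, 7.2, 23.6, 31.9, 42.6, 59.0, 75.4, 91.8, 104.9, 121.3.
The total first reaches 10 DD on day 3.

day 3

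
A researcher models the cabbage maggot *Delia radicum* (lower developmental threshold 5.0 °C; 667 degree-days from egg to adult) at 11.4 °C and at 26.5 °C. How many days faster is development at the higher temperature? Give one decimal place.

73.2 days

At 11.4 °C: 667 / (11.4 − 5.0) = 667 / 6.4 = 104.219 d.
At 26.5 °C: 667 / (26.5 − 5.0) = 667 / 21.5 = 31.023 d.
Difference = |104.219 − 31.023| = 73.195 ≈ 73.2 days.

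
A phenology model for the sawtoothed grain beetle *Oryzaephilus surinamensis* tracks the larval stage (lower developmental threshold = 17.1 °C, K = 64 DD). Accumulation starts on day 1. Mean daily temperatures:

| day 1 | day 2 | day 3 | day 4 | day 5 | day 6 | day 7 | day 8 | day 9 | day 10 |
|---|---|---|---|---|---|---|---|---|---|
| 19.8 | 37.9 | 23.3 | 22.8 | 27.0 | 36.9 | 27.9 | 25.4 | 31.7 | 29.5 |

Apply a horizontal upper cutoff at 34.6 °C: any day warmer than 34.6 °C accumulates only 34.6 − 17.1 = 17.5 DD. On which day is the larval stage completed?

day 7

Daily DD above 17.1 °C (capped at 17.5): 2.7, 17.5, 6.2, 5.7, 9.9, 17.5, 10.8, 8.3, 14.6, 12.4.
Cumulative: 2.7, 20.2, 26.4, 32.1, 42.0, 59.5, 70.3, 78.6, 93.2, 105.6.
The total first reaches 64 DD on day 7.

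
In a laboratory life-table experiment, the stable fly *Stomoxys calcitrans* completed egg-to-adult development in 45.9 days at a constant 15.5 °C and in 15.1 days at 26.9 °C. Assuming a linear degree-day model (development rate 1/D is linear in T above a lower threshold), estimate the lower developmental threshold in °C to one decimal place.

9.9 °C

Under the model K = D·(T − T_b), so D₁·(T₁ − T_b) = D₂·(T₂ − T_b).
45.9·(15.5 − T_b) = 15.1·(26.9 − T_b)
T_b = (45.9·15.5 − 15.1·26.9) / (45.9 − 15.1) = 305.26 / 30.8 = 9.911 °C ≈ 9.9 °C.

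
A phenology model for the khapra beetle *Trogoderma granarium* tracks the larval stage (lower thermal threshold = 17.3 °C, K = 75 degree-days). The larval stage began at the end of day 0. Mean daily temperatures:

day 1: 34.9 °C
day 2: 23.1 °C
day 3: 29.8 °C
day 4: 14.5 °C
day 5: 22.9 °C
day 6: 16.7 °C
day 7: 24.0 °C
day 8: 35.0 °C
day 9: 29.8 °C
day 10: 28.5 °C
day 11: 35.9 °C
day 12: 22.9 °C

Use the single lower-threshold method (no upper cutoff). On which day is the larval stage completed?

Daily DD above 17.3 °C: 17.6, 5.8, 12.5, 0.0, 5.6, 0.0, 6.7, 17.7, 12.5, 11.2, 18.6, 5.6.
Cumulative: 17.6, 23.4, 35.9, 35.9, 41.5, 41.5, 48.2, 65.9, 78.4, 89.6, 108.2, 113.8.
The total first reaches 75 DD on day 9.

day 9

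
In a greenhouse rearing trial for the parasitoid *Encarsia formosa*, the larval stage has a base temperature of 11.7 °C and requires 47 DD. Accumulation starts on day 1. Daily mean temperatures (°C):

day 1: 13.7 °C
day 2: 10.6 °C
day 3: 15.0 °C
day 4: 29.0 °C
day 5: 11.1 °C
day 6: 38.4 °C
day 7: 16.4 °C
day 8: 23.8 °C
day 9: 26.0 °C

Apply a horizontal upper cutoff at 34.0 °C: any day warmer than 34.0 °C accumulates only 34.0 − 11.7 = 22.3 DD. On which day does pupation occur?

day 7

Daily DD above 11.7 °C (capped at 22.3): 2.0, 0.0, 3.3, 17.3, 0.0, 22.3, 4.7, 12.1, 14.3.
Cumulative: 2.0, 2.0, 5.3, 22.6, 22.6, 44.9, 49.6, 61.7, 76.0.
The total first reaches 47 DD on day 7.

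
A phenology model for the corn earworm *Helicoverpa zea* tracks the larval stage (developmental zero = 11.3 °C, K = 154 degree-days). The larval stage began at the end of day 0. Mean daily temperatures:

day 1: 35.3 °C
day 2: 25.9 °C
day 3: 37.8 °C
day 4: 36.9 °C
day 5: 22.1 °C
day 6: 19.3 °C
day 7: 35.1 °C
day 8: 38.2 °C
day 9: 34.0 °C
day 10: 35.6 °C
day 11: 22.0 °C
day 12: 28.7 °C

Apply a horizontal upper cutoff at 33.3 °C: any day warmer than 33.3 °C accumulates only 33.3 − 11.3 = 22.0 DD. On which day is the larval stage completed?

day 9

Daily DD above 11.3 °C (capped at 22.0): 22.0, 14.6, 22.0, 22.0, 10.8, 8.0, 22.0, 22.0, 22.0, 22.0, 10.7, 17.4.
Cumulative: 22.0, 36.6, 58.6, 80.6, 91.4, 99.4, 121.4, 143.4, 165.4, 187.4, 198.1, 215.5.
The total first reaches 154 DD on day 9.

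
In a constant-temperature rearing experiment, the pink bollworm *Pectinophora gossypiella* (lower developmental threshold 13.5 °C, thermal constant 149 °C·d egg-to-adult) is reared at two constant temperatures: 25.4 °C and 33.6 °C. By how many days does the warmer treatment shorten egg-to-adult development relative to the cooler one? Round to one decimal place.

5.1 days

At 25.4 °C: 149 / (25.4 − 13.5) = 149 / 11.9 = 12.521 d.
At 33.6 °C: 149 / (33.6 − 13.5) = 149 / 20.1 = 7.413 d.
Difference = |12.521 − 7.413| = 5.108 ≈ 5.1 days.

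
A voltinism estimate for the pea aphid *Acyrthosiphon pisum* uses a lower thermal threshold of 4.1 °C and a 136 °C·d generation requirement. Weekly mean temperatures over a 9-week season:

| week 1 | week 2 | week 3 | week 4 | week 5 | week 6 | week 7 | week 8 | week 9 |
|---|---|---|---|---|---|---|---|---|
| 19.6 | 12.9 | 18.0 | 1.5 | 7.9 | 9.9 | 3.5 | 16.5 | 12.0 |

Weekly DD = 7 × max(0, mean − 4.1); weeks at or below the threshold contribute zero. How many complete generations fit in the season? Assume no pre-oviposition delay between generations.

Weekly DD (7 × max(0, T̄ − 4.1)): 108.5, 61.6, 97.3, 0.0, 26.6, 40.6, 0.0, 86.8, 55.3.
Season total = 476.7 DD.
Complete generations = ⌊476.7 / 136⌋ = 3.

3 generations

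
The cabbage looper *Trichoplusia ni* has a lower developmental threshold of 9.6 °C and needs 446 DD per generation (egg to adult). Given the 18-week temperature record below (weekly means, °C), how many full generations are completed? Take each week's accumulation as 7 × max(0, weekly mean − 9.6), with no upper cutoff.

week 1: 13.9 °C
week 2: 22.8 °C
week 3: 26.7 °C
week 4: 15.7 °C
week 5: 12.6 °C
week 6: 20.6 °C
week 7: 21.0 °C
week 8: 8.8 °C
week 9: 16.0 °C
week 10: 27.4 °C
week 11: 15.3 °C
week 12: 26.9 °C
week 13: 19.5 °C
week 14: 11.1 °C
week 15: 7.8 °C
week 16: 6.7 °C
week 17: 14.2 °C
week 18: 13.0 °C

2 generations

Weekly DD (7 × max(0, T̄ − 9.6)): 30.1, 92.4, 119.7, 42.7, 21.0, 77.0, 79.8, 0.0, 44.8, 124.6, 39.9, 121.1, 69.3, 10.5, 0.0, 0.0, 32.2, 23.8.
Season total = 928.9 DD.
Complete generations = ⌊928.9 / 446⌋ = 2.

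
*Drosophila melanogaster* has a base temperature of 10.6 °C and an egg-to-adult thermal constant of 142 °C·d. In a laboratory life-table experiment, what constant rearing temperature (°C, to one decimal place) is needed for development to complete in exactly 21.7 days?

17.1 °C

Required daily accumulation = 142 / 21.7 = 6.544 DD/day.
T = T_base + 6.544 = 10.6 + 6.544 = 17.144 ≈ 17.1 °C.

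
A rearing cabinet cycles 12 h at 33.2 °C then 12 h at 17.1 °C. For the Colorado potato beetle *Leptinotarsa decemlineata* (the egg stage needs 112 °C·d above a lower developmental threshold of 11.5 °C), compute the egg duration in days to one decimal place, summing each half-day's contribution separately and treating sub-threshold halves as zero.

8.2 days

Day half: max(0, 33.2 − 11.5) × 0.5 = 21.7 × 0.5 = 10.85 DD.
Night half: max(0, 17.1 − 11.5) × 0.5 = 5.6 × 0.5 = 2.80 DD.
Per 24 h: 13.65 DD/day.
Duration = 112 / 13.65 = 8.205 ≈ 8.2 days.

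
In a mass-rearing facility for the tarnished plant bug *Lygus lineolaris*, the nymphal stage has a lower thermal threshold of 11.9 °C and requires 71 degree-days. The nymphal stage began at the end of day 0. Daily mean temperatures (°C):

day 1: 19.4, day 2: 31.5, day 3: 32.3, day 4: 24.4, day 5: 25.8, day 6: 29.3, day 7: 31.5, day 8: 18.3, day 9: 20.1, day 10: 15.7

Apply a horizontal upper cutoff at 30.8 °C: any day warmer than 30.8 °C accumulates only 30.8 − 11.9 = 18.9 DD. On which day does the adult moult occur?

day 5

Daily DD above 11.9 °C (capped at 18.9): 7.5, 18.9, 18.9, 12.5, 13.9, 17.4, 18.9, 6.4, 8.2, 3.8.
Cumulative: 7.5, 26.4, 45.3, 57.8, 71.7, 89.1, 108.0, 114.4, 122.6, 126.4.
The total first reaches 71 DD on day 5.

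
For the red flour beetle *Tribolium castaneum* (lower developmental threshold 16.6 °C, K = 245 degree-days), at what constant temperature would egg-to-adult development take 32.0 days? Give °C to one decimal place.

Required daily accumulation = 245 / 32.0 = 7.656 DD/day.
T = T_base + 7.656 = 16.6 + 7.656 = 24.256 ≈ 24.3 °C.

24.3 °C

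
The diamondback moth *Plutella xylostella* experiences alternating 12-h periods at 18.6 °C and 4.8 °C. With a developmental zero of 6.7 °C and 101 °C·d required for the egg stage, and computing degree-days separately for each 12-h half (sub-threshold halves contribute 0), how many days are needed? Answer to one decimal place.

Day half: max(0, 18.6 − 6.7) × 0.5 = 11.9 × 0.5 = 5.95 DD.
Night half: max(0, 4.8 − 6.7) × 0.5 = 0.0 × 0.5 = 0.00 DD.
Per 24 h: 5.95 DD/day.
Duration = 101 / 5.95 = 16.975 ≈ 17.0 days.

17.0 days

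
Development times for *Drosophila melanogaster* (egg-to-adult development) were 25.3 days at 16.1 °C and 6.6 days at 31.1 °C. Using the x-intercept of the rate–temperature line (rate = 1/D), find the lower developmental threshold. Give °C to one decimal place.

10.8 °C

Under the model K = D·(T − T_b), so D₁·(T₁ − T_b) = D₂·(T₂ − T_b).
25.3·(16.1 − T_b) = 6.6·(31.1 − T_b)
T_b = (25.3·16.1 − 6.6·31.1) / (25.3 − 6.6) = 202.07 / 18.7 = 10.806 °C ≈ 10.8 °C.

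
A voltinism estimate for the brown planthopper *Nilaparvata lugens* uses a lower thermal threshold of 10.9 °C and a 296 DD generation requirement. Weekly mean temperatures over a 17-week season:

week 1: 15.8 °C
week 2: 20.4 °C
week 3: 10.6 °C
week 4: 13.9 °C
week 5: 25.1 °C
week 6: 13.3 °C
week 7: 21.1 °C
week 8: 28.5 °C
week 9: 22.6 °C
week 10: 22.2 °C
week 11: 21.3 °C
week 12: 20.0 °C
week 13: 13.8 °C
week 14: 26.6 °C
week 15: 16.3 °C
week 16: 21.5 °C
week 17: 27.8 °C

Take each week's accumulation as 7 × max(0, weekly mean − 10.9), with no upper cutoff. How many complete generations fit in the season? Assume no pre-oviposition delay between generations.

Weekly DD (7 × max(0, T̄ − 10.9)): 34.3, 66.5, 0.0, 21.0, 99.4, 16.8, 71.4, 123.2, 81.9, 79.1, 72.8, 63.7, 20.3, 109.9, 37.8, 74.2, 118.3.
Season total = 1090.6 DD.
Complete generations = ⌊1090.6 / 296⌋ = 3.

3 generations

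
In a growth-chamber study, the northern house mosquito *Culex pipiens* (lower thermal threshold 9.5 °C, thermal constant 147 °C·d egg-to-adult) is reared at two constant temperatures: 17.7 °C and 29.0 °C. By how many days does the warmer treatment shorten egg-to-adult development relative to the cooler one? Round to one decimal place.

10.4 days

At 17.7 °C: 147 / (17.7 − 9.5) = 147 / 8.2 = 17.927 d.
At 29.0 °C: 147 / (29.0 − 9.5) = 147 / 19.5 = 7.538 d.
Difference = |17.927 − 7.538| = 10.388 ≈ 10.4 days.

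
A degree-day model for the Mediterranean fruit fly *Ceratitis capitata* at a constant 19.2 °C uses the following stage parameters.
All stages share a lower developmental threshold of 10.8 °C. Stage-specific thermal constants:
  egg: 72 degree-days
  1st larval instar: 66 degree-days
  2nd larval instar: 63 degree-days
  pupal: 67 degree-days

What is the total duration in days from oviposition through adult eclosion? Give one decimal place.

31.9 days

Daily accumulation at 19.2 °C = 19.2 − 10.8 = 8.4 DD/day.
Total K = 72 + 66 + 63 + 67 = 268 DD.
Total duration = 268 / 8.4 = 31.905 ≈ 31.9 days.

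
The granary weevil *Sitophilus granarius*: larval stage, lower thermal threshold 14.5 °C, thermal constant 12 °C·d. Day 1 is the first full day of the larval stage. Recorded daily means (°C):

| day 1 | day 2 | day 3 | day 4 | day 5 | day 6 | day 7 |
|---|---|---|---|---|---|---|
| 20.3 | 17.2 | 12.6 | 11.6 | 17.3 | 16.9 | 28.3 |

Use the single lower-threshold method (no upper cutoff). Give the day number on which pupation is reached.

Daily DD above 14.5 °C: 5.8, 2.7, 0.0, 0.0, 2.8, 2.4, 13.8.
Cumulative: 5.8, 8.5, 8.5, 8.5, 11.3, 13.7, 27.5.
The total first reaches 12 DD on day 6.

day 6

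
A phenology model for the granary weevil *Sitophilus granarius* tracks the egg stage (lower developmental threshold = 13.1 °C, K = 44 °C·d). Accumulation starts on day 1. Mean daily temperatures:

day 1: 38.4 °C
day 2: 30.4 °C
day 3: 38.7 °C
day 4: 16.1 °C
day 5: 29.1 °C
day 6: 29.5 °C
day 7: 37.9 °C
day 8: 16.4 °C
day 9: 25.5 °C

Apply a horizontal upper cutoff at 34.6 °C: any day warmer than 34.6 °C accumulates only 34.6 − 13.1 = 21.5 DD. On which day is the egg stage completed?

day 3

Daily DD above 13.1 °C (capped at 21.5): 21.5, 17.3, 21.5, 3.0, 16.0, 16.4, 21.5, 3.3, 12.4.
Cumulative: 21.5, 38.8, 60.3, 63.3, 79.3, 95.7, 117.2, 120.5, 132.9.
The total first reaches 44 DD on day 3.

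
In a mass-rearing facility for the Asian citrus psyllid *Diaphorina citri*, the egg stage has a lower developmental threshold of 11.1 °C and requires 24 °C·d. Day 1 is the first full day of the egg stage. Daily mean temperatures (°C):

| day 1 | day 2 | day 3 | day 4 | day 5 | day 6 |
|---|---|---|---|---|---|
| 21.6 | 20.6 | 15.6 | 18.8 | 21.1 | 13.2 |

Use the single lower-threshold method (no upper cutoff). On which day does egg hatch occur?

day 3

Daily DD above 11.1 °C: 10.5, 9.5, 4.5, 7.7, 10.0, 2.1.
Cumulative: 10.5, 20.0, 24.5, 32.2, 42.2, 44.3.
The total first reaches 24 DD on day 3.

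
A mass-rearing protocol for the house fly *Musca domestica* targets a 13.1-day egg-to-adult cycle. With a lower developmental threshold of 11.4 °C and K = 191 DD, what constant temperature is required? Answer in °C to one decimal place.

26.0 °C

Required daily accumulation = 191 / 13.1 = 14.580 DD/day.
T = T_base + 14.580 = 11.4 + 14.580 = 25.980 ≈ 26.0 °C.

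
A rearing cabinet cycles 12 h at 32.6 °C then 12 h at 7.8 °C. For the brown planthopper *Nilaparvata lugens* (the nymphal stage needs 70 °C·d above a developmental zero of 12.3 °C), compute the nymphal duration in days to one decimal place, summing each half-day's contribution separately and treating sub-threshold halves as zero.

6.9 days

Day half: max(0, 32.6 − 12.3) × 0.5 = 20.3 × 0.5 = 10.15 DD.
Night half: max(0, 7.8 − 12.3) × 0.5 = 0.0 × 0.5 = 0.00 DD.
Per 24 h: 10.15 DD/day.
Duration = 70 / 10.15 = 6.897 ≈ 6.9 days.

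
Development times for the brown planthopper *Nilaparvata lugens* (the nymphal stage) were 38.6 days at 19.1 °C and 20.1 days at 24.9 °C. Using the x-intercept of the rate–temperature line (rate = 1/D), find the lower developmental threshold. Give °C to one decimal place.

12.8 °C

Linear rate model ⇒ the product D·(T − T_b) is constant across temperatures.
38.6·(19.1 − T_b) = 20.1·(24.9 − T_b)
T_b = (38.6·19.1 − 20.1·24.9) / (38.6 − 20.1) = 236.77 / 18.5 = 12.798 °C ≈ 12.8 °C.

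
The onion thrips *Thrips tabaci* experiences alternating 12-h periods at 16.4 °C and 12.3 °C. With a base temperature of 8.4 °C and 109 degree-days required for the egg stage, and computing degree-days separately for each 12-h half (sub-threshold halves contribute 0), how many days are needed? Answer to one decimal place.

Day half: max(0, 16.4 − 8.4) × 0.5 = 8.0 × 0.5 = 4.00 DD.
Night half: max(0, 12.3 − 8.4) × 0.5 = 3.9 × 0.5 = 1.95 DD.
Per 24 h: 5.95 DD/day.
Duration = 109 / 5.95 = 18.319 ≈ 18.3 days.

18.3 days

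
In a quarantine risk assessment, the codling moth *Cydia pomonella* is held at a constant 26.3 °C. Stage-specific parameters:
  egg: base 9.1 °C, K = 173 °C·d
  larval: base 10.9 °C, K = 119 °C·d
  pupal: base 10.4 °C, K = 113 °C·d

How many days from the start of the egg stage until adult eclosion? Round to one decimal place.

24.9 days

egg: 173 / (26.3 − 9.1) = 173 / 17.2 = 10.058 d.
larval: 119 / (26.3 − 10.9) = 119 / 15.4 = 7.727 d.
pupal: 113 / (26.3 − 10.4) = 113 / 15.9 = 7.107 d.
Sum = 24.892 ≈ 24.9 days.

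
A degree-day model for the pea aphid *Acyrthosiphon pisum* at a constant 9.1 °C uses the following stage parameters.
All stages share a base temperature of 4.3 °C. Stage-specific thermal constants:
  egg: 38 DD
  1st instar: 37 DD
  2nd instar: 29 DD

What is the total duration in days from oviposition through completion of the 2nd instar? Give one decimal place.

Daily accumulation at 9.1 °C = 9.1 − 4.3 = 4.8 DD/day.
Total K = 38 + 37 + 29 = 104 DD.
Total duration = 104 / 4.8 = 21.667 ≈ 21.7 days.

21.7 days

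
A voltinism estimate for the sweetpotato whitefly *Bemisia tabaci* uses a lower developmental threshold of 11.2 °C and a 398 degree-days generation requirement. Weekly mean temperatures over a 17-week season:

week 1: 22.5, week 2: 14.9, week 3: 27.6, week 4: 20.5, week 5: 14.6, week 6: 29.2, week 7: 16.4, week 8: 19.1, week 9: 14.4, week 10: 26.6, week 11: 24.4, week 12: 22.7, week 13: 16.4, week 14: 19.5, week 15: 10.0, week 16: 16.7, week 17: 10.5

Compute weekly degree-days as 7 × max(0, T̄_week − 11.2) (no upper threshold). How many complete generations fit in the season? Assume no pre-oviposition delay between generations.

Weekly DD (7 × max(0, T̄ − 11.2)): 79.1, 25.9, 114.8, 65.1, 23.8, 126.0, 36.4, 55.3, 22.4, 107.8, 92.4, 80.5, 36.4, 58.1, 0.0, 38.5, 0.0.
Season total = 962.5 DD.
Complete generations = ⌊962.5 / 398⌋ = 2.

2 generations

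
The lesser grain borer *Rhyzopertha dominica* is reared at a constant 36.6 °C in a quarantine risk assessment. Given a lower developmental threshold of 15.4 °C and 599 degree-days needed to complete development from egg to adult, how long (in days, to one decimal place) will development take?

28.3 days

Daily accumulation = 36.6 − 15.4 = 21.2 DD/day.
Duration = 599 / 21.2 = 28.255 ≈ 28.3 days.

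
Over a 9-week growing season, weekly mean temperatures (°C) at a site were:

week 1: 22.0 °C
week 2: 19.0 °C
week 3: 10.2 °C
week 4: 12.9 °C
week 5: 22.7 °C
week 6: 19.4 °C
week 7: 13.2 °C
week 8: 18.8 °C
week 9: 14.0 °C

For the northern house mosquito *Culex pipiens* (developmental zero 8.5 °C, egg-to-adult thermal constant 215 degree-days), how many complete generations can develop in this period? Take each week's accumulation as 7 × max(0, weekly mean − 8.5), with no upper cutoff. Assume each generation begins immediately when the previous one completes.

Weekly DD (7 × max(0, T̄ − 8.5)): 94.5, 73.5, 11.9, 30.8, 99.4, 76.3, 32.9, 72.1, 38.5.
Season total = 529.9 DD.
Complete generations = ⌊529.9 / 215⌋ = 2.

2 generations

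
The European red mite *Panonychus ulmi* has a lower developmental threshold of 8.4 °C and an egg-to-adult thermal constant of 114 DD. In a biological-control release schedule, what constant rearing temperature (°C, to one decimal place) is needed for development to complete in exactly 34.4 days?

Required daily accumulation = 114 / 34.4 = 3.314 DD/day.
T = T_base + 3.314 = 8.4 + 3.314 = 11.714 ≈ 11.7 °C.

11.7 °C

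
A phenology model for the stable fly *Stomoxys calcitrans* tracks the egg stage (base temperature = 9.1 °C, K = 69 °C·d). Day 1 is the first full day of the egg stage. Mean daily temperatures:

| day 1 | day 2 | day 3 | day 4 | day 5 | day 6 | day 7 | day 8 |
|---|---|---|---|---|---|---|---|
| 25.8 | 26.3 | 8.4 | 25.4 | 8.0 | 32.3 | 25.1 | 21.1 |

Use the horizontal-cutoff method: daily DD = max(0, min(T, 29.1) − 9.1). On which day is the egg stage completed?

day 6

Daily DD above 9.1 °C (capped at 20.0): 16.7, 17.2, 0.0, 16.3, 0.0, 20.0, 16.0, 12.0.
Cumulative: 16.7, 33.9, 33.9, 50.2, 50.2, 70.2, 86.2, 98.2.
The total first reaches 69 DD on day 6.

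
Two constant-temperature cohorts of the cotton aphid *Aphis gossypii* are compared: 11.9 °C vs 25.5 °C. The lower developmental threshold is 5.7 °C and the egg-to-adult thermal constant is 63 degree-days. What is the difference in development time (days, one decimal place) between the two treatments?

At 11.9 °C: 63 / (11.9 − 5.7) = 63 / 6.2 = 10.161 d.
At 25.5 °C: 63 / (25.5 − 5.7) = 63 / 19.8 = 3.182 d.
Difference = |10.161 − 3.182| = 6.979 ≈ 7.0 days.

7.0 days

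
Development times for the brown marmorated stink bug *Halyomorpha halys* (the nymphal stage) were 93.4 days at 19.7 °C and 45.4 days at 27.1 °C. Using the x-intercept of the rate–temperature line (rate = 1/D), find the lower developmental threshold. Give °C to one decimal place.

Equal thermal constants: D₁(T₁ − T_b) = D₂(T₂ − T_b).
93.4·(19.7 − T_b) = 45.4·(27.1 − T_b)
T_b = (93.4·19.7 − 45.4·27.1) / (93.4 − 45.4) = 609.64 / 48.0 = 12.701 °C ≈ 12.7 °C.

12.7 °C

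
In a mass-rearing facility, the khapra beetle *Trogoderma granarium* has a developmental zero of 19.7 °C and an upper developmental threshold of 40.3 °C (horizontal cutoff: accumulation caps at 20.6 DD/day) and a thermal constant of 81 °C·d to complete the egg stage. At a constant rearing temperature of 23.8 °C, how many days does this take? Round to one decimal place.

Daily accumulation = 23.8 − 19.7 = 4.1 DD/day.
Duration = 81 / 4.1 = 19.756 ≈ 19.8 days.

19.8 days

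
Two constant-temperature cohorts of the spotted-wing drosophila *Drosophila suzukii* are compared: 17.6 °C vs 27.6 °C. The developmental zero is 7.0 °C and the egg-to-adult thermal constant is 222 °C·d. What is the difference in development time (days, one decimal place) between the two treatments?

At 17.6 °C: 222 / (17.6 − 7.0) = 222 / 10.6 = 20.943 d.
At 27.6 °C: 222 / (27.6 − 7.0) = 222 / 20.6 = 10.777 d.
Difference = |20.943 − 10.777| = 10.167 ≈ 10.2 days.

10.2 days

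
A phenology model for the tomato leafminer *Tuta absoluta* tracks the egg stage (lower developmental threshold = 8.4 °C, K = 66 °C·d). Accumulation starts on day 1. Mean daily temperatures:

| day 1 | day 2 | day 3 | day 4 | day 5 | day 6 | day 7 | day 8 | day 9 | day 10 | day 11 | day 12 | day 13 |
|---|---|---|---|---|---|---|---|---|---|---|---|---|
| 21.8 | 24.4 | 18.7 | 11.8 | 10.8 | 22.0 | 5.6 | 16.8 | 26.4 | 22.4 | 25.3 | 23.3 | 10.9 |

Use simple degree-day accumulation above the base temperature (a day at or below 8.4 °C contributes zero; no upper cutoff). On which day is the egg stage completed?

day 8

Daily DD above 8.4 °C: 13.4, 16.0, 10.3, 3.4, 2.4, 13.6, 0.0, 8.4, 18.0, 14.0, 16.9, 14.9, 2.5.
Cumulative: 13.4, 29.4, 39.7, 43.1, 45.5, 59.1, 59.1, 67.5, 85.5, 99.5, 116.4, 131.3, 133.8.
The total first reaches 66 DD on day 8.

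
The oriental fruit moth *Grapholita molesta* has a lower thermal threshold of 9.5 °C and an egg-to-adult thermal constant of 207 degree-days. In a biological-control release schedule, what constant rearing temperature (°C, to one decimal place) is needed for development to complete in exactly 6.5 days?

Required daily accumulation = 207 / 6.5 = 31.846 DD/day.
T = T_base + 31.846 = 9.5 + 31.846 = 41.346 ≈ 41.3 °C.

41.3 °C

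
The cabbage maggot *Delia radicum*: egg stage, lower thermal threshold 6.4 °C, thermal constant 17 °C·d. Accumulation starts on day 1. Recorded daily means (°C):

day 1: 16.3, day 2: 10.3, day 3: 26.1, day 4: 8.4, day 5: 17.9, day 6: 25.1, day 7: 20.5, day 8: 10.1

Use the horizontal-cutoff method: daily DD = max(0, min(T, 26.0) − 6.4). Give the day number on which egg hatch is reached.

day 3

Daily DD above 6.4 °C (capped at 19.6): 9.9, 3.9, 19.6, 2.0, 11.5, 18.7, 14.1, 3.7.
Cumulative: 9.9, 13.8, 33.4, 35.4, 46.9, 65.6, 79.7, 83.4.
The total first reaches 17 DD on day 3.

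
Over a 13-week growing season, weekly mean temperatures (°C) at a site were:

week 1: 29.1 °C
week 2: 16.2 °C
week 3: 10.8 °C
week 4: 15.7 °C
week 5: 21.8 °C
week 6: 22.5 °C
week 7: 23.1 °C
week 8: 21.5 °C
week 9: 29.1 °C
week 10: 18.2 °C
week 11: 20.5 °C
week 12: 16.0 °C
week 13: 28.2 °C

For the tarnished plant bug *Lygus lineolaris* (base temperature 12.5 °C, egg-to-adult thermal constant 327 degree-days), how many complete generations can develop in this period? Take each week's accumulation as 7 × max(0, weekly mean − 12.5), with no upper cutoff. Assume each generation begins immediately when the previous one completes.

2 generations

Weekly DD (7 × max(0, T̄ − 12.5)): 116.2, 25.9, 0.0, 22.4, 65.1, 70.0, 74.2, 63.0, 116.2, 39.9, 56.0, 24.5, 109.9.
Season total = 783.3 DD.
Complete generations = ⌊783.3 / 327⌋ = 2.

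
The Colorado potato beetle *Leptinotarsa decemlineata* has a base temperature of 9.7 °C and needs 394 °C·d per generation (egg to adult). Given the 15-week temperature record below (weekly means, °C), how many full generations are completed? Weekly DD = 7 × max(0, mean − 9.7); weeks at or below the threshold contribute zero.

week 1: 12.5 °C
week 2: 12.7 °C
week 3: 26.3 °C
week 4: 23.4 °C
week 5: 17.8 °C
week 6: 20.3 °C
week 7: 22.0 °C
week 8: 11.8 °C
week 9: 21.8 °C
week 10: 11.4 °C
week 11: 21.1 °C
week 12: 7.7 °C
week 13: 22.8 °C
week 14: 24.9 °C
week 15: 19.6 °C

2 generations

Weekly DD (7 × max(0, T̄ − 9.7)): 19.6, 21.0, 116.2, 95.9, 56.7, 74.2, 86.1, 14.7, 84.7, 11.9, 79.8, 0.0, 91.7, 106.4, 69.3.
Season total = 928.2 DD.
Complete generations = ⌊928.2 / 394⌋ = 2.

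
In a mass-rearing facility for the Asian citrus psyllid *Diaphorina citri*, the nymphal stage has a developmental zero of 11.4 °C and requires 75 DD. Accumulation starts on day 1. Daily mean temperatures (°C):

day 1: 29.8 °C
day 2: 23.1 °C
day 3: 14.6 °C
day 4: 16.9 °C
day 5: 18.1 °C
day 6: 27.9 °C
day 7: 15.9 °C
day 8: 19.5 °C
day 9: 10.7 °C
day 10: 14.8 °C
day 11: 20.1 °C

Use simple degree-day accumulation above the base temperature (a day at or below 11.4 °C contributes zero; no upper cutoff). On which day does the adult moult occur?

Daily DD above 11.4 °C: 18.4, 11.7, 3.2, 5.5, 6.7, 16.5, 4.5, 8.1, 0.0, 3.4, 8.7.
Cumulative: 18.4, 30.1, 33.3, 38.8, 45.5, 62.0, 66.5, 74.6, 74.6, 78.0, 86.7.
The total first reaches 75 DD on day 10.

day 10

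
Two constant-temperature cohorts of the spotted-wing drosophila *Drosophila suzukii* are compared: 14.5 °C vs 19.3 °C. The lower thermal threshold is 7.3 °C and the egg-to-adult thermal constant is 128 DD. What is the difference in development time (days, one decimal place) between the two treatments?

At 14.5 °C: 128 / (14.5 − 7.3) = 128 / 7.2 = 17.778 d.
At 19.3 °C: 128 / (19.3 − 7.3) = 128 / 12.0 = 10.667 d.
Difference = |17.778 − 10.667| = 7.111 ≈ 7.1 days.

7.1 days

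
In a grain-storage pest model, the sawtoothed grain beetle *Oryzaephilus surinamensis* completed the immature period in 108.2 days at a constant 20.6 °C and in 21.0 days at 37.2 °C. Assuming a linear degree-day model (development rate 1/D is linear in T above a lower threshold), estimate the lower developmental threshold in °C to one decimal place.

Under the model K = D·(T − T_b), so D₁·(T₁ − T_b) = D₂·(T₂ − T_b).
108.2·(20.6 − T_b) = 21.0·(37.2 − T_b)
T_b = (108.2·20.6 − 21.0·37.2) / (108.2 − 21.0) = 1447.72 / 87.2 = 16.602 °C ≈ 16.6 °C.

16.6 °C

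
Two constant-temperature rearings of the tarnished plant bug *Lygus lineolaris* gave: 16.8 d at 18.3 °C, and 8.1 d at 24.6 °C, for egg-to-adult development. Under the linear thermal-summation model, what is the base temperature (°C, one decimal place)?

12.4 °C

Under the model K = D·(T − T_b), so D₁·(T₁ − T_b) = D₂·(T₂ − T_b).
16.8·(18.3 − T_b) = 8.1·(24.6 − T_b)
T_b = (16.8·18.3 − 8.1·24.6) / (16.8 − 8.1) = 108.18 / 8.7 = 12.434 °C ≈ 12.4 °C.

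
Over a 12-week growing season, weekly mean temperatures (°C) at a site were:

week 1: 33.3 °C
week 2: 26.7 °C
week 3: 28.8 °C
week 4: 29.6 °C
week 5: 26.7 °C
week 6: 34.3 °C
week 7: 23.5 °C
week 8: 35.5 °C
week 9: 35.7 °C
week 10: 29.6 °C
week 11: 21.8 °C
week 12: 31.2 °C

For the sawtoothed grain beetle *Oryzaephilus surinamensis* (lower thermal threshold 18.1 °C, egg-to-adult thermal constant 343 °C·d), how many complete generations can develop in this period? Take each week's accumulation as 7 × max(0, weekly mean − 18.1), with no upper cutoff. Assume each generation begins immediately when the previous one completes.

Weekly DD (7 × max(0, T̄ − 18.1)): 106.4, 60.2, 74.9, 80.5, 60.2, 113.4, 37.8, 121.8, 123.2, 80.5, 25.9, 91.7.
Season total = 976.5 DD.
Complete generations = ⌊976.5 / 343⌋ = 2.

2 generations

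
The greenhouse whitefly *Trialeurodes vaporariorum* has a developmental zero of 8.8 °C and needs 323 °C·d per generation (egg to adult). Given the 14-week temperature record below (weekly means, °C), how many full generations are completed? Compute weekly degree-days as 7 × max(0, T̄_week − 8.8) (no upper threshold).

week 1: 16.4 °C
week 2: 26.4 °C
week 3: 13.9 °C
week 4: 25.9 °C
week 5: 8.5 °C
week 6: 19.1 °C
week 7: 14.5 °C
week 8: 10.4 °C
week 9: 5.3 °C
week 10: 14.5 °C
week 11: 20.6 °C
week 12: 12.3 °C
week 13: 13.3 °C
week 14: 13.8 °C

2 generations

Weekly DD (7 × max(0, T̄ − 8.8)): 53.2, 123.2, 35.7, 119.7, 0.0, 72.1, 39.9, 11.2, 0.0, 39.9, 82.6, 24.5, 31.5, 35.0.
Season total = 668.5 DD.
Complete generations = ⌊668.5 / 323⌋ = 2.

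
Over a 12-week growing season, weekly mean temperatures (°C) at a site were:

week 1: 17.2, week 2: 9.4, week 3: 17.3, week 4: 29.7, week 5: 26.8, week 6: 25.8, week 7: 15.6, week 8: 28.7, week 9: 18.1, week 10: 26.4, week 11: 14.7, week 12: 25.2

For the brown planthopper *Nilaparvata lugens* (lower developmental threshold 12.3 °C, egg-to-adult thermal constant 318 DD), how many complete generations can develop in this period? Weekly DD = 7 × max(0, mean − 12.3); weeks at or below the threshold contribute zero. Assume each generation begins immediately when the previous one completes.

2 generations

Weekly DD (7 × max(0, T̄ − 12.3)): 34.3, 0.0, 35.0, 121.8, 101.5, 94.5, 23.1, 114.8, 40.6, 98.7, 16.8, 90.3.
Season total = 771.4 DD.
Complete generations = ⌊771.4 / 318⌋ = 2.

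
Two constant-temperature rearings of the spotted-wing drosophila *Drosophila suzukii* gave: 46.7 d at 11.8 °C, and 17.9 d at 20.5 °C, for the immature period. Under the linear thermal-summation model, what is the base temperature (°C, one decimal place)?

6.4 °C

Under the model K = D·(T − T_b), so D₁·(T₁ − T_b) = D₂·(T₂ − T_b).
46.7·(11.8 − T_b) = 17.9·(20.5 − T_b)
T_b = (46.7·11.8 − 17.9·20.5) / (46.7 − 17.9) = 184.11 / 28.8 = 6.393 °C ≈ 6.4 °C.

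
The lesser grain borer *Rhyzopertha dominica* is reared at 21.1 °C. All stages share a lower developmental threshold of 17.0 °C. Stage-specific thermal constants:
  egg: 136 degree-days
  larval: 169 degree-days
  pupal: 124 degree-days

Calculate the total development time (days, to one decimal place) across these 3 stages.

104.6 days

Daily accumulation at 21.1 °C = 21.1 − 17.0 = 4.1 DD/day.
Total K = 136 + 169 + 124 = 429 DD.
Total duration = 429 / 4.1 = 104.634 ≈ 104.6 days.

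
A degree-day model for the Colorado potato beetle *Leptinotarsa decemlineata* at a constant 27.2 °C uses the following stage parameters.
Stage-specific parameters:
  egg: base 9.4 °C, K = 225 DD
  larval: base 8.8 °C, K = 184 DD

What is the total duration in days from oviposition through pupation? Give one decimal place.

22.6 days

egg: 225 / (27.2 − 9.4) = 225 / 17.8 = 12.640 d.
larval: 184 / (27.2 − 8.8) = 184 / 18.4 = 10.000 d.
Sum = 22.640 ≈ 22.6 days.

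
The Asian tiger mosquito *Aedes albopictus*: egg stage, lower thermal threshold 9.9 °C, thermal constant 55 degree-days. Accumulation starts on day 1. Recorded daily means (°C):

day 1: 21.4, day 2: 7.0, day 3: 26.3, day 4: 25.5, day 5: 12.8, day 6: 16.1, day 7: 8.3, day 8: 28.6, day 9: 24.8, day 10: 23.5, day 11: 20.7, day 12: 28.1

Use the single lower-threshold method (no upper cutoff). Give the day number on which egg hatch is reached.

Daily DD above 9.9 °C: 11.5, 0.0, 16.4, 15.6, 2.9, 6.2, 0.0, 18.7, 14.9, 13.6, 10.8, 18.2.
Cumulative: 11.5, 11.5, 27.9, 43.5, 46.4, 52.6, 52.6, 71.3, 86.2, 99.8, 110.6, 128.8.
The total first reaches 55 DD on day 8.

day 8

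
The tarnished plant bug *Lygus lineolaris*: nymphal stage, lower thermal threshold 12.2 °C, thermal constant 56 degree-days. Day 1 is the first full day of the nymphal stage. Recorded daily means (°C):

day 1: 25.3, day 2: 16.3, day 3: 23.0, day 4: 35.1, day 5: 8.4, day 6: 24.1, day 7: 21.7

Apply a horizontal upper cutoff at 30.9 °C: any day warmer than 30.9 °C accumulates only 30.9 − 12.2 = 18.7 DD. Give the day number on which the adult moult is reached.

day 6

Daily DD above 12.2 °C (capped at 18.7): 13.1, 4.1, 10.8, 18.7, 0.0, 11.9, 9.5.
Cumulative: 13.1, 17.2, 28.0, 46.7, 46.7, 58.6, 68.1.
The total first reaches 56 DD on day 6.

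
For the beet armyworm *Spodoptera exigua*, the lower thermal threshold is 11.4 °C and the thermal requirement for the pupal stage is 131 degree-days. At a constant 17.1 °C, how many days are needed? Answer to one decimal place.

23.0 days

Daily accumulation = 17.1 − 11.4 = 5.7 DD/day.
Duration = 131 / 5.7 = 22.982 ≈ 23.0 days.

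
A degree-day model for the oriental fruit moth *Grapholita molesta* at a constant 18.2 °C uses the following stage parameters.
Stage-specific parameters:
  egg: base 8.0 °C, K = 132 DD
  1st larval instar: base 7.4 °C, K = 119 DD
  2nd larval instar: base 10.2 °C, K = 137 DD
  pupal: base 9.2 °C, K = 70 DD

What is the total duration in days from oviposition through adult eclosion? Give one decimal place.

48.9 days

egg: 132 / (18.2 − 8.0) = 132 / 10.2 = 12.941 d.
1st larval instar: 119 / (18.2 − 7.4) = 119 / 10.8 = 11.019 d.
2nd larval instar: 137 / (18.2 − 10.2) = 137 / 8.0 = 17.125 d.
pupal: 70 / (18.2 − 9.2) = 70 / 9.0 = 7.778 d.
Sum = 48.862 ≈ 48.9 days.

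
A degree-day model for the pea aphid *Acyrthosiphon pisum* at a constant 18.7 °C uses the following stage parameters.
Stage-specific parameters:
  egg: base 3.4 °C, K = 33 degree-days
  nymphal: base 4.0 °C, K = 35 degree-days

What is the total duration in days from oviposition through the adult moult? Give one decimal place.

egg: 33 / (18.7 − 3.4) = 33 / 15.3 = 2.157 d.
nymphal: 35 / (18.7 − 4.0) = 35 / 14.7 = 2.381 d.
Sum = 4.538 ≈ 4.5 days.

4.5 days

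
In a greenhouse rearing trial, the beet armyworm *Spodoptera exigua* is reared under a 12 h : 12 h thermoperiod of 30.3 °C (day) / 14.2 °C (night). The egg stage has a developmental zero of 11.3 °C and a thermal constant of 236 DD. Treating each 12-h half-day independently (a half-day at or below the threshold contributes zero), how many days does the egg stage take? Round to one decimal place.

21.6 days

Day half: max(0, 30.3 − 11.3) × 0.5 = 19.0 × 0.5 = 9.50 DD.
Night half: max(0, 14.2 − 11.3) × 0.5 = 2.9 × 0.5 = 1.45 DD.
Per 24 h: 10.95 DD/day.
Duration = 236 / 10.95 = 21.553 ≈ 21.6 days.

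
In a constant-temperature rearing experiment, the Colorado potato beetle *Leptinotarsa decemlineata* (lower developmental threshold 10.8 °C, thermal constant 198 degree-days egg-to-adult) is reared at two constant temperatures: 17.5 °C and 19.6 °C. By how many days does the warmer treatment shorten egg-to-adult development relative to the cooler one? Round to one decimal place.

At 17.5 °C: 198 / (17.5 − 10.8) = 198 / 6.7 = 29.552 d.
At 19.6 °C: 198 / (19.6 − 10.8) = 198 / 8.8 = 22.500 d.
Difference = |29.552 − 22.500| = 7.052 ≈ 7.1 days.

7.1 days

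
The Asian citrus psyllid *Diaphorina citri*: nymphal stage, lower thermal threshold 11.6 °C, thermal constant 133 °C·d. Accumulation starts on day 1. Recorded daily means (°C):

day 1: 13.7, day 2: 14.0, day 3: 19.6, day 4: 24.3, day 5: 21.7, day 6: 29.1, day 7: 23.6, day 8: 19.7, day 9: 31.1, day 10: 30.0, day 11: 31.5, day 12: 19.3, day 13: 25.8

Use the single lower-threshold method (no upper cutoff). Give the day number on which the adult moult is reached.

Daily DD above 11.6 °C: 2.1, 2.4, 8.0, 12.7, 10.1, 17.5, 12.0, 8.1, 19.5, 18.4, 19.9, 7.7, 14.2.
Cumulative: 2.1, 4.5, 12.5, 25.2, 35.3, 52.8, 64.8, 72.9, 92.4, 110.8, 130.7, 138.4, 152.6.
The total first reaches 133 DD on day 12.

day 12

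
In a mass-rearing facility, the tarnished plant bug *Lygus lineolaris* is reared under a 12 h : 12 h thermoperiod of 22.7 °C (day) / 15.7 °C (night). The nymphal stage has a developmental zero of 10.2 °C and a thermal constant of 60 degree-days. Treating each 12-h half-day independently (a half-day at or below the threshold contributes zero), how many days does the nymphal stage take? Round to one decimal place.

Day half: max(0, 22.7 − 10.2) × 0.5 = 12.5 × 0.5 = 6.25 DD.
Night half: max(0, 15.7 − 10.2) × 0.5 = 5.5 × 0.5 = 2.75 DD.
Per 24 h: 9.00 DD/day.
Duration = 60 / 9.00 = 6.667 ≈ 6.7 days.

6.7 days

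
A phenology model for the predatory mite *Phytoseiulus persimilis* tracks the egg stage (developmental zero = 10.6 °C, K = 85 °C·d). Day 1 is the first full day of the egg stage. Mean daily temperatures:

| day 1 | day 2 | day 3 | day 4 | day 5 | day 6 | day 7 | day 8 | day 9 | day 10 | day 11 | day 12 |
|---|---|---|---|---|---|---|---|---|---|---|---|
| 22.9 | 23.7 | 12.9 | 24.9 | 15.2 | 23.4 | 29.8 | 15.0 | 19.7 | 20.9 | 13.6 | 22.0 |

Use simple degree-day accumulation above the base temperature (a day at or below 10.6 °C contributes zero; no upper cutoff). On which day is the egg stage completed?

Daily DD above 10.6 °C: 12.3, 13.1, 2.3, 14.3, 4.6, 12.8, 19.2, 4.4, 9.1, 10.3, 3.0, 11.4.
Cumulative: 12.3, 25.4, 27.7, 42.0, 46.6, 59.4, 78.6, 83.0, 92.1, 102.4, 105.4, 116.8.
The total first reaches 85 DD on day 9.

day 9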